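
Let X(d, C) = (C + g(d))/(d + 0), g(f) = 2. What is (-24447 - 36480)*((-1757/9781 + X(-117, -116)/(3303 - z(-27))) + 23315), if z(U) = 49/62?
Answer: -36979822309785542570/26032923761 ≈ -1.4205e+9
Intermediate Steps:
z(U) = 49/62 (z(U) = 49*(1/62) = 49/62)
X(d, C) = (2 + C)/d (X(d, C) = (C + 2)/(d + 0) = (2 + C)/d)
(-24447 - 36480)*((-1757/9781 + X(-117, -116)/(3303 - z(-27))) + 23315) = (-24447 - 36480)*((-1757/9781 + ((2 - 116)/(-117))/(3303 - 1*49/62)) + 23315) = -60927*((-1757*1/9781 + (-1/117*(-114))/(3303 - 49/62)) + 23315) = -60927*((-1757/9781 + 38/(39*(204737/62))) + 23315) = -60927*((-1757/9781 + (38/39)*(62/204737)) + 23315) = -60927*((-1757/9781 + 2356/7984743) + 23315) = -60927*(-14006149415/78098771283 + 23315) = -60927*1820858846313730/78098771283 = -36979822309785542570/26032923761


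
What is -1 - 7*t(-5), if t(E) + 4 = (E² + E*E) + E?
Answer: -288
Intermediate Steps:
t(E) = -4 + E + 2*E² (t(E) = -4 + ((E² + E*E) + E) = -4 + ((E² + E²) + E) = -4 + (2*E² + E) = -4 + (E + 2*E²) = -4 + E + 2*E²)
-1 - 7*t(-5) = -1 - 7*(-4 - 5 + 2*(-5)²) = -1 - 7*(-4 - 5 + 2*25) = -1 - 7*(-4 - 5 + 50) = -1 - 7*41 = -1 - 287 = -288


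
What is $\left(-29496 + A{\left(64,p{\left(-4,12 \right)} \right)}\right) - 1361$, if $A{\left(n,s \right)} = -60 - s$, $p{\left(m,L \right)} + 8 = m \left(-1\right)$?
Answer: $-30913$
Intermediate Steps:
$p{\left(m,L \right)} = -8 - m$ ($p{\left(m,L \right)} = -8 + m \left(-1\right) = -8 - m$)
$\left(-29496 + A{\left(64,p{\left(-4,12 \right)} \right)}\right) - 1361 = \left(-29496 - \left(52 + 4\right)\right) - 1361 = \left(-29496 - 56\right) - 1361 = -29552 - 1361 = -30913$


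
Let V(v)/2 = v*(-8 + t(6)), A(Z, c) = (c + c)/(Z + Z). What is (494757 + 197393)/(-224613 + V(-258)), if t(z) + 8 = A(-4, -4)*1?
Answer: -692150/216873 ≈ -3.1915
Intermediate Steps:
A(Z, c) = c/Z (A(Z, c) = (2*c)/((2*Z)) = (2*c)*(1/(2*Z)) = c/Z)
t(z) = -7 (t(z) = -8 - 4/(-4)*1 = -8 - 4*(-1/4)*1 = -8 + 1*1 = -8 + 1 = -7)
V(v) = -30*v (V(v) = 2*(v*(-8 - 7)) = 2*(v*(-15)) = 2*(-15*v) = -30*v)
(494757 + 197393)/(-224613 + V(-258)) = (494757 + 197393)/(-224613 - 30*(-258)) = 692150/(-224613 + 7740) = 692150/(-216873) = 692150*(-1/216873) = -692150/216873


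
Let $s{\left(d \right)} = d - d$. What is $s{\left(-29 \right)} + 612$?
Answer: $612$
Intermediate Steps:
$s{\left(d \right)} = 0$
$s{\left(-29 \right)} + 612 = 0 + 612 = 612$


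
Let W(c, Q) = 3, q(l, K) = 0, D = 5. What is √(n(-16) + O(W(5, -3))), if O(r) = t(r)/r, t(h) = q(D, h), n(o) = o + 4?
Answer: 2*I*√3 ≈ 3.4641*I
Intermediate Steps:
n(o) = 4 + o
t(h) = 0
O(r) = 0 (O(r) = 0/r = 0)
√(n(-16) + O(W(5, -3))) = √((4 - 16) + 0) = √(-12 + 0) = √(-12) = 2*I*√3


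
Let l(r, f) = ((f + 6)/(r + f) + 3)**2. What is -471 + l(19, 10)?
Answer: -385502/841 ≈ -458.39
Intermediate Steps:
l(r, f) = (3 + (6 + f)/(f + r))**2 (l(r, f) = ((6 + f)/(f + r) + 3)**2 = (3 + (6 + f)/(f + r))**2)
-471 + l(19, 10) = -471 + (6 + 3*19 + 4*10)**2/(10 + 19)**2 = -471 + (6 + 57 + 40)**2/29**2 = -471 + (1/841)*103**2 = -471 + (1/841)*10609 = -471 + 10609/841 = -385502/841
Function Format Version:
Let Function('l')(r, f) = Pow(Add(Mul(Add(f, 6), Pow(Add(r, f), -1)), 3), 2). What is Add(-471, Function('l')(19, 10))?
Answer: Rational(-385502, 841) ≈ -458.39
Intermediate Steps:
Function('l')(r, f) = Pow(Add(3, Mul(Pow(Add(f, r), -1), Add(6, f))), 2) (Function('l')(r, f) = Pow(Add(Mul(Add(6, f), Pow(Add(f, r), -1)), 3), 2) = Pow(Add(Mul(Pow(Add(f, r), -1), Add(6, f)), 3), 2) = Pow(Add(3, Mul(Pow(Add(f, r), -1), Add(6, f))), 2))
Add(-471, Function('l')(19, 10)) = Add(-471, Mul(Pow(Add(10, 19), -2), Pow(Add(6, Mul(3, 19), Mul(4, 10)), 2))) = Add(-471, Mul(Pow(29, -2), Pow(Add(6, 57, 40), 2))) = Add(-471, Mul(Rational(1, 841), Pow(103, 2))) = Add(-471, Mul(Rational(1, 841), 10609)) = Add(-471, Rational(10609, 841)) = Rational(-385502, 841)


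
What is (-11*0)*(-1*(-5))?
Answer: 0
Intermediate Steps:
(-11*0)*(-1*(-5)) = 0*5 = 0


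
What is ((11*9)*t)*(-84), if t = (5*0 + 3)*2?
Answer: -49896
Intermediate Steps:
t = 6 (t = (0 + 3)*2 = 3*2 = 6)
((11*9)*t)*(-84) = ((11*9)*6)*(-84) = (99*6)*(-84) = 594*(-84) = -49896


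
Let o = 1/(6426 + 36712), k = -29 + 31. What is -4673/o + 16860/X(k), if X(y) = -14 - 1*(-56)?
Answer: -1411084308/7 ≈ -2.0158e+8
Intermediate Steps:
k = 2
X(y) = 42 (X(y) = -14 + 56 = 42)
o = 1/43138 ≈ 2.3181e-5
-4673/o + 16860/X(k) = -4673/1/43138 + 16860/42 = -4673*43138 + 16860*(1/42) = -201583874 + 2810/7 = -1411084308/7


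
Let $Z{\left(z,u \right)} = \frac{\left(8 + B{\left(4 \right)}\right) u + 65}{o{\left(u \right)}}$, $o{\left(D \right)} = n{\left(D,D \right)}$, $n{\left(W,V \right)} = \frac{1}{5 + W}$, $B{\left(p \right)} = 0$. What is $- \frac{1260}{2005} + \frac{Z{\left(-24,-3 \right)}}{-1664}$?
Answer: $- \frac{226105}{333632} \approx -0.67771$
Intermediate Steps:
$o{\left(D \right)} = \frac{1}{5 + D}$
$Z{\left(z,u \right)} = \left(5 + u\right) \left(65 + 8 u\right)$ ($Z{\left(z,u \right)} = \frac{\left(8 + 0\right) u + 65}{\frac{1}{5 + u}} = \left(8 u + 65\right) \left(5 + u\right) = \left(65 + 8 u\right) \left(5 + u\right) = \left(5 + u\right) \left(65 + 8 u\right)$)
$- \frac{1260}{2005} + \frac{Z{\left(-24,-3 \right)}}{-1664} = - \frac{1260}{2005} + \frac{\left(5 - 3\right) \left(65 + 8 \left(-3\right)\right)}{-1664} = \left(-1260\right) \frac{1}{2005} + 2 \left(65 - 24\right) \left(- \frac{1}{1664}\right) = - \frac{252}{401} + 2 \cdot 41 \left(- \frac{1}{1664}\right) = - \frac{252}{401} + 82 \left(- \frac{1}{1664}\right) = - \frac{252}{401} - \frac{41}{832} = - \frac{226105}{333632}$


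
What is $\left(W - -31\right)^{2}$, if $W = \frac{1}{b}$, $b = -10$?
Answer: $\frac{95481}{100} \approx 954.81$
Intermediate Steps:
$W = - \frac{1}{10}$ ($W = \frac{1}{-10} = - \frac{1}{10} \approx -0.1$)
$\left(W - -31\right)^{2} = \left(- \frac{1}{10} - -31\right)^{2} = \left(- \frac{1}{10} + \left(-5 + 36\right)\right)^{2} = \left(- \frac{1}{10} + 31\right)^{2} = \left(\frac{309}{10}\right)^{2} = \frac{95481}{100}$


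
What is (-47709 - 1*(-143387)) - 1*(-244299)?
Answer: 339977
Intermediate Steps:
(-47709 - 1*(-143387)) - 1*(-244299) = (-47709 + 143387) + 244299 = 95678 + 244299 = 339977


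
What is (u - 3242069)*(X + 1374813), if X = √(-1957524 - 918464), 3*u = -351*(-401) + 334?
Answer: -4392583444062 - 19170244*I*√718997/3 ≈ -4.3926e+12 - 5.4184e+9*I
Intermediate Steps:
u = 141085/3 (u = (-351*(-401) + 334)/3 = (140751 + 334)/3 = (⅓)*141085 = 141085/3 ≈ 47028.)
X = 2*I*√718997 (X = √(-2875988) = 2*I*√718997 ≈ 1695.9*I)
(u - 3242069)*(X + 1374813) = (141085/3 - 3242069)*(2*I*√718997 + 1374813) = -9585122*(1374813 + 2*I*√718997)/3 = -4392583444062 - 19170244*I*√718997/3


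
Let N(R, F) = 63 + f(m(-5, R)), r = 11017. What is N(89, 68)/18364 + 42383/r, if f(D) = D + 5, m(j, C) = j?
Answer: 779015483/202316188 ≈ 3.8505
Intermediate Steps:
f(D) = 5 + D
N(R, F) = 63 (N(R, F) = 63 + (5 - 5) = 63 + 0 = 63)
N(89, 68)/18364 + 42383/r = 63/18364 + 42383/11017 = 779015483/202316188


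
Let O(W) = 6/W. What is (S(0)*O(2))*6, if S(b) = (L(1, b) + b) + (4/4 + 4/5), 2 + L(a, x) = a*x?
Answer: -18/5 ≈ -3.6000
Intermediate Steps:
L(a, x) = -2 + a*x
S(b) = -⅕ + 2*b (S(b) = ((-2 + 1*b) + b) + (4/4 + 4/5) = ((-2 + b) + b) + (4*(¼) + 4*(⅕)) = (-2 + 2*b) + (1 + ⅘) = (-2 + 2*b) + 9/5 = -⅕ + 2*b)
(S(0)*O(2))*6 = ((-⅕ + 2*0)*(6/2))*6 = ((-⅕ + 0)*(6*(½)))*6 = -⅕*3*6 = -⅗*6 = -18/5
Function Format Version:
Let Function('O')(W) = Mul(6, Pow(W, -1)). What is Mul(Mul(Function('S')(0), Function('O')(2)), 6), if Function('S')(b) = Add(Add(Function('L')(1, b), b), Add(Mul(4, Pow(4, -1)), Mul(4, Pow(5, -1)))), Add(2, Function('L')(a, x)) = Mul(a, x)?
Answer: Rational(-18, 5) ≈ -3.6000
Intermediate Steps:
Function('L')(a, x) = Add(-2, Mul(a, x))
Function('S')(b) = Add(Rational(-1, 5), Mul(2, b)) (Function('S')(b) = Add(Add(Add(-2, Mul(1, b)), b), Add(Mul(4, Pow(4, -1)), Mul(4, Pow(5, -1)))) = Add(Add(Add(-2, b), b), Add(Mul(4, Rational(1, 4)), Mul(4, Rational(1, 5)))) = Add(Add(-2, Mul(2, b)), Add(1, Rational(4, 5))) = Add(Add(-2, Mul(2, b)), Rational(9, 5)) = Add(Rational(-1, 5), Mul(2, b)))
Mul(Mul(Function('S')(0), Function('O')(2)), 6) = Mul(Mul(Add(Rational(-1, 5), Mul(2, 0)), Mul(6, Pow(2, -1))), 6) = Mul(Mul(Add(Rational(-1, 5), 0), Mul(6, Rational(1, 2))), 6) = Mul(Mul(Rational(-1, 5), 3), 6) = Mul(Rational(-3, 5), 6) = Rational(-18, 5)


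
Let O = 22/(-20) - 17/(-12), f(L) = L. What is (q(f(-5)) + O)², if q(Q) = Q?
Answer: 78961/3600 ≈ 21.934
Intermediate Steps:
O = 19/60 (O = 22*(-1/20) - 17*(-1/12) = -11/10 + 17/12 = 19/60 ≈ 0.31667)
(q(f(-5)) + O)² = (-5 + 19/60)² = (-281/60)² = 78961/3600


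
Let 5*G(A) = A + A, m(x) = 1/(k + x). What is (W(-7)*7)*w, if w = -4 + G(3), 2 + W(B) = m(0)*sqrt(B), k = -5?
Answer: 196/5 + 98*I*sqrt(7)/25 ≈ 39.2 + 10.371*I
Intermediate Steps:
m(x) = 1/(-5 + x)
G(A) = 2*A/5 (G(A) = (A + A)/5 = (2*A)/5 = 2*A/5)
W(B) = -2 - sqrt(B)/5 (W(B) = -2 + sqrt(B)/(-5 + 0) = -2 + sqrt(B)/(-5) = -2 - sqrt(B)/5)
w = -14/5 (w = -4 + (2/5)*3 = -4 + 6/5 = -14/5 ≈ -2.8000)
(W(-7)*7)*w = ((-2 - I*sqrt(7)/5)*7)*(-14/5) = (-14 - 7*I*sqrt(7)/5)*(-14/5) = 196/5 + 98*I*sqrt(7)/25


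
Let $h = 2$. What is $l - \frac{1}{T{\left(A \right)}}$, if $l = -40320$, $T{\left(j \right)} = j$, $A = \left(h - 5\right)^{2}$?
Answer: $- \frac{362881}{9} \approx -40320.0$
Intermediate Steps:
$A = 9$ ($A = \left(2 - 5\right)^{2} = \left(-3\right)^{2} = 9$)
$l - \frac{1}{T{\left(A \right)}} = -40320 - \frac{1}{9} = - \frac{362881}{9}$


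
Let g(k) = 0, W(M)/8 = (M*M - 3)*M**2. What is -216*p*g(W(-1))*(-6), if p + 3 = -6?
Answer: 0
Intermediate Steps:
W(M) = 8*M**2*(-3 + M**2) (W(M) = 8*((M*M - 3)*M**2) = 8*((M**2 - 3)*M**2) = 8*((-3 + M**2)*M**2) = 8*(M**2*(-3 + M**2)) = 8*M**2*(-3 + M**2))
p = -9 (p = -3 - 6 = -9)
-216*p*g(W(-1))*(-6) = -216*(-9*0)*(-6) = -0*(-6) = -216*0 = 0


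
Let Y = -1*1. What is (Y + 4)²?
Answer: 9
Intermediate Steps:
Y = -1
(Y + 4)² = (-1 + 4)² = 3² = 9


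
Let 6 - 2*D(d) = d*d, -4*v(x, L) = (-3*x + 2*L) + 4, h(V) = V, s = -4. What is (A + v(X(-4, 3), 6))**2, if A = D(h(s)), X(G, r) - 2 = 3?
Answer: 441/16 ≈ 27.563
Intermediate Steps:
X(G, r) = 5 (X(G, r) = 2 + 3 = 5)
v(x, L) = -1 - L/2 + 3*x/4 (v(x, L) = -((-3*x + 2*L) + 4)/4 = -(4 - 3*x + 2*L)/4 = -1 - L/2 + 3*x/4)
D(d) = 3 - d**2/2 (D(d) = 3 - d*d/2 = 3 - d**2/2)
A = -5 (A = 3 - 1/2*(-4)**2 = 3 - 1/2*16 = 3 - 8 = -5)
(A + v(X(-4, 3), 6))**2 = (-5 + (-1 - 1/2*6 + (3/4)*5))**2 = (-5 + (-1 - 3 + 15/4))**2 = (-5 - 1/4)**2 = (-21/4)**2 = 441/16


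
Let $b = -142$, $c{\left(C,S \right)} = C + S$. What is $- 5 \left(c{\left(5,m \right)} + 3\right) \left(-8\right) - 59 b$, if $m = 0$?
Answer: $8698$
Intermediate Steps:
$- 5 \left(c{\left(5,m \right)} + 3\right) \left(-8\right) - 59 b = - 5 \left(\left(5 + 0\right) + 3\right) \left(-8\right) - -8378 = - 5 \left(5 + 3\right) \left(-8\right) + 8378 = \left(-5\right) 8 \left(-8\right) + 8378 = \left(-40\right) \left(-8\right) + 8378 = 320 + 8378 = 8698$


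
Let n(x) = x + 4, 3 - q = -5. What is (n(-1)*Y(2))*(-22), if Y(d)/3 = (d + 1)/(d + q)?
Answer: -297/5 ≈ -59.400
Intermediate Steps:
q = 8 (q = 3 - 1*(-5) = 3 + 5 = 8)
Y(d) = 3*(1 + d)/(8 + d) (Y(d) = 3*((d + 1)/(d + 8)) = 3*((1 + d)/(8 + d)) = 3*(1 + d)/(8 + d))
n(x) = 4 + x
(n(-1)*Y(2))*(-22) = ((4 - 1)*(3*(1 + 2)/(8 + 2)))*(-22) = (3*(3*3/10))*(-22) = (3*(3*(⅒)*3))*(-22) = (3*(9/10))*(-22) = (27/10)*(-22) = -297/5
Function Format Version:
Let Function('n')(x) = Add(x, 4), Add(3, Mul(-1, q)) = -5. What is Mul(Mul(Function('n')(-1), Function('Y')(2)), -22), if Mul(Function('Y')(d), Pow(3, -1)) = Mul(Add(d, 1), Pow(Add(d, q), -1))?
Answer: Rational(-297, 5) ≈ -59.400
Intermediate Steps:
q = 8 (q = Add(3, Mul(-1, -5)) = Add(3, 5) = 8)
Function('Y')(d) = Mul(3, Pow(Add(8, d), -1), Add(1, d)) (Function('Y')(d) = Mul(3, Mul(Add(d, 1), Pow(Add(d, 8), -1))) = Mul(3, Mul(Add(1, d), Pow(Add(8, d), -1))) = Mul(3, Mul(Pow(Add(8, d), -1), Add(1, d))) = Mul(3, Pow(Add(8, d), -1), Add(1, d)))
Function('n')(x) = Add(4, x)
Mul(Mul(Function('n')(-1), Function('Y')(2)), -22) = Mul(Mul(Add(4, -1), Mul(3, Pow(Add(8, 2), -1), Add(1, 2))), -22) = Mul(Mul(3, Mul(3, Pow(10, -1), 3)), -22) = Mul(Mul(3, Mul(3, Rational(1, 10), 3)), -22) = Mul(Mul(3, Rational(9, 10)), -22) = Mul(Rational(27, 10), -22) = Rational(-297, 5)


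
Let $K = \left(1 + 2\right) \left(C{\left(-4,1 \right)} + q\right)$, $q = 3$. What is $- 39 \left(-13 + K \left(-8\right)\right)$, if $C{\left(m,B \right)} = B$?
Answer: $4251$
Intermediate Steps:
$K = 12$ ($K = \left(1 + 2\right) \left(1 + 3\right) = 3 \cdot 4 = 12$)
$- 39 \left(-13 + K \left(-8\right)\right) = - 39 \left(-13 + 12 \left(-8\right)\right) = - 39 \left(-13 - 96\right) = \left(-39\right) \left(-109\right) = 4251$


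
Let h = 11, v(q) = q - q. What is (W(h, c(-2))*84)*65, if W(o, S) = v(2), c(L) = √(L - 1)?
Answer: 0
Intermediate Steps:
c(L) = √(-1 + L)
v(q) = 0
W(o, S) = 0
(W(h, c(-2))*84)*65 = (0*84)*65 = 0*65 = 0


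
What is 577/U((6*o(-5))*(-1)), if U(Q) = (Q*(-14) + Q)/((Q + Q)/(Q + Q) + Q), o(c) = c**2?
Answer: -85973/1950 ≈ -44.089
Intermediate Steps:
U(Q) = -13*Q/(1 + Q) (U(Q) = (-14*Q + Q)/((2*Q)/((2*Q)) + Q) = (-13*Q)/((2*Q)*(1/(2*Q)) + Q) = (-13*Q)/(1 + Q) = -13*Q/(1 + Q))
577/U((6*o(-5))*(-1)) = 577/((-13*(6*(-5)**2)*(-1)/(1 + (6*(-5)**2)*(-1)))) = 577/((-13*(6*25)*(-1)/(1 + (6*25)*(-1)))) = 577/((-13*150*(-1)/(1 + 150*(-1)))) = 577/((-13*(-150)/(1 - 150))) = 577/((-13*(-150)/(-149))) = 577/((-13*(-150)*(-1/149))) = 577/(-1950/149) = 577*(-149/1950) = -85973/1950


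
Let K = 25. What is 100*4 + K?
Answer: 425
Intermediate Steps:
100*4 + K = 100*4 + 25 = 400 + 25 = 425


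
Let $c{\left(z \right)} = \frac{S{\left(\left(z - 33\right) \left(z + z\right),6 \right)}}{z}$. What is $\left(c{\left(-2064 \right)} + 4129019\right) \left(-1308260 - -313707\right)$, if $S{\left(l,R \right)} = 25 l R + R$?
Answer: $- \frac{1197414098780655}{344} \approx -3.4809 \cdot 10^{12}$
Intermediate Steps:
$S{\left(l,R \right)} = R + 25 R l$ ($S{\left(l,R \right)} = 25 R l + R = R + 25 R l$)
$c{\left(z \right)} = \frac{6 + 300 z \left(-33 + z\right)}{z}$ ($c{\left(z \right)} = \frac{6 \left(1 + 25 \left(z - 33\right) \left(z + z\right)\right)}{z} = \frac{6 \left(1 + 25 \left(-33 + z\right) 2 z\right)}{z} = \frac{6 \left(1 + 25 \cdot 2 z \left(-33 + z\right)\right)}{z} = \frac{6 \left(1 + 50 z \left(-33 + z\right)\right)}{z} = \frac{6 + 300 z \left(-33 + z\right)}{z}$)
$\left(c{\left(-2064 \right)} + 4129019\right) \left(-1308260 - -313707\right) = \left(\left(-9900 + \frac{6}{-2064} + 300 \left(-2064\right)\right) + 4129019\right) \left(-1308260 - -313707\right) = \left(\left(-9900 + 6 \left(- \frac{1}{2064}\right) - 619200\right) + 4129019\right) \left(-1308260 + 313707\right) = \left(\left(-9900 - \frac{1}{344} - 619200\right) + 4129019\right) \left(-994553\right) = \left(- \frac{216410401}{344} + 4129019\right) \left(-994553\right) = \frac{1203972135}{344} \left(-994553\right) = - \frac{1197414098780655}{344}$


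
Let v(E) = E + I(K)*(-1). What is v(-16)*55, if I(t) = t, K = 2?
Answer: -990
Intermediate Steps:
v(E) = -2 + E (v(E) = E + 2*(-1) = E - 2 = -2 + E)
v(-16)*55 = (-2 - 16)*55 = -18*55 = -990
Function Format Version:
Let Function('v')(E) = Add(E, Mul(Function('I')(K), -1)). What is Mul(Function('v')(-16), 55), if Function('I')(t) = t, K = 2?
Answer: -990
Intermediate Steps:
Function('v')(E) = Add(-2, E) (Function('v')(E) = Add(E, Mul(2, -1)) = Add(E, -2) = Add(-2, E))
Mul(Function('v')(-16), 55) = Mul(Add(-2, -16), 55) = Mul(-18, 55) = -990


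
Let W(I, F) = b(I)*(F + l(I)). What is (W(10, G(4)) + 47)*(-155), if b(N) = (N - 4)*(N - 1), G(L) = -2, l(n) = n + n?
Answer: -157945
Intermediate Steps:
l(n) = 2*n
b(N) = (-1 + N)*(-4 + N) (b(N) = (-4 + N)*(-1 + N) = (-1 + N)*(-4 + N))
W(I, F) = (F + 2*I)*(4 + I² - 5*I) (W(I, F) = (4 + I² - 5*I)*(F + 2*I) = (F + 2*I)*(4 + I² - 5*I))
(W(10, G(4)) + 47)*(-155) = ((-2 + 2*10)*(4 + 10² - 5*10) + 47)*(-155) = ((-2 + 20)*(4 + 100 - 50) + 47)*(-155) = (18*54 + 47)*(-155) = (972 + 47)*(-155) = 1019*(-155) = -157945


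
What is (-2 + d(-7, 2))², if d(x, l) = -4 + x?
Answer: 169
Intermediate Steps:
(-2 + d(-7, 2))² = (-2 + (-4 - 7))² = (-2 - 11)² = (-13)² = 169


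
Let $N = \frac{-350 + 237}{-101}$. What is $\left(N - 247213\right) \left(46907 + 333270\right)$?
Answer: $- \frac{9492411406800}{101} \approx -9.3984 \cdot 10^{10}$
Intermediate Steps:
$N = \frac{113}{101}$ ($N = \left(-113\right) \left(- \frac{1}{101}\right) = \frac{113}{101} \approx 1.1188$)
$\left(N - 247213\right) \left(46907 + 333270\right) = \left(\frac{113}{101} - 247213\right) \left(46907 + 333270\right) = \left(- \frac{24968400}{101}\right) 380177 = - \frac{9492411406800}{101}$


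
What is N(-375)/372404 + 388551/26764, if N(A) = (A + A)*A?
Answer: 38056330401/2491755164 ≈ 15.273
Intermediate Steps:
N(A) = 2*A**2 (N(A) = (2*A)*A = 2*A**2)
N(-375)/372404 + 388551/26764 = (2*(-375)**2)/372404 + 388551/26764 = (2*140625)*(1/372404) + 388551*(1/26764) = 281250*(1/372404) + 388551/26764 = 140625/186202 + 388551/26764 = 38056330401/2491755164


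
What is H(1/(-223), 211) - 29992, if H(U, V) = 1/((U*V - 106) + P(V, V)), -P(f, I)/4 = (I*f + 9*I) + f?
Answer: -1248228080615/41618701 ≈ -29992.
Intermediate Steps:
P(f, I) = -36*I - 4*f - 4*I*f (P(f, I) = -4*((I*f + 9*I) + f) = -4*((9*I + I*f) + f) = -4*(f + 9*I + I*f) = -36*I - 4*f - 4*I*f)
H(U, V) = 1/(-106 - 40*V - 4*V² + U*V) (H(U, V) = 1/((U*V - 106) + (-36*V - 4*V - 4*V*V)) = 1/((-106 + U*V) + (-36*V - 4*V - 4*V²)) = 1/((-106 + U*V) + (-40*V - 4*V²)) = 1/(-106 - 40*V - 4*V² + U*V))
H(1/(-223), 211) - 29992 = 1/(-106 - 40*211 - 4*211² + 211/(-223)) - 29992 = 1/(-106 - 8440 - 4*44521 - 1/223*211) - 29992 = 1/(-106 - 8440 - 178084 - 211/223) - 29992 = 1/(-41618701/223) - 29992 = -223/41618701 - 29992 = -1248228080615/41618701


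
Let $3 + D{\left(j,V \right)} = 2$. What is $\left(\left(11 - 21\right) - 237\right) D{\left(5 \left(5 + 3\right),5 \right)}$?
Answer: $247$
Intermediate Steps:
$D{\left(j,V \right)} = -1$ ($D{\left(j,V \right)} = -3 + 2 = -1$)
$\left(\left(11 - 21\right) - 237\right) D{\left(5 \left(5 + 3\right),5 \right)} = \left(\left(11 - 21\right) - 237\right) \left(-1\right) = \left(-10 - 237\right) \left(-1\right) = \left(-247\right) \left(-1\right) = 247$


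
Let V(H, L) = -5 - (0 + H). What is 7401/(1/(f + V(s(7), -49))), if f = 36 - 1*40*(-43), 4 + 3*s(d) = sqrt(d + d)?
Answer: 12969019 - 2467*sqrt(14) ≈ 1.2960e+7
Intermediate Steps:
s(d) = -4/3 + sqrt(2)*sqrt(d)/3 (s(d) = -4/3 + sqrt(d + d)/3 = -4/3 + sqrt(2*d)/3 = -4/3 + (sqrt(2)*sqrt(d))/3 = -4/3 + sqrt(2)*sqrt(d)/3)
f = 1756 (f = 36 - 40*(-43) = 36 + 1720 = 1756)
V(H, L) = -5 - H
7401/(1/(f + V(s(7), -49))) = 7401/(1/(1756 + (-5 - (-4/3 + sqrt(2)*sqrt(7)/3)))) = 7401/(1/(1756 + (-5 - (-4/3 + sqrt(14)/3)))) = 7401/(1/(1756 + (-5 + (4/3 - sqrt(14)/3)))) = 7401/(1/(1756 + (-11/3 - sqrt(14)/3))) = 7401/(1/(5257/3 - sqrt(14)/3)) = 7401*(5257/3 - sqrt(14)/3) = 12969019 - 2467*sqrt(14)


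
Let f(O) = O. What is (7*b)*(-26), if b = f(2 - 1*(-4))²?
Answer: -6552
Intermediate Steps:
b = 36 (b = (2 - 1*(-4))² = (2 + 4)² = 6² = 36)
(7*b)*(-26) = (7*36)*(-26) = 252*(-26) = -6552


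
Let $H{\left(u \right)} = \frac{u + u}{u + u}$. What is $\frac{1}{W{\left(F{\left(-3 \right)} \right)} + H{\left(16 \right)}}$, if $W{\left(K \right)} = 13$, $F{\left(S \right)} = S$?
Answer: $\frac{1}{14} \approx 0.071429$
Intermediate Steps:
$H{\left(u \right)} = 1$ ($H{\left(u \right)} = \frac{2 u}{2 u} = 2 u \frac{1}{2 u} = 1$)
$\frac{1}{W{\left(F{\left(-3 \right)} \right)} + H{\left(16 \right)}} = \frac{1}{13 + 1} = \frac{1}{14}$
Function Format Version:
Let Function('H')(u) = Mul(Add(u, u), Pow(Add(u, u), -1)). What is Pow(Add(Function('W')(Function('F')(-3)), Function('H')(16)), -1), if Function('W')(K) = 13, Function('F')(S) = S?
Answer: Rational(1, 14) ≈ 0.071429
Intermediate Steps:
Function('H')(u) = 1 (Function('H')(u) = Mul(Mul(2, u), Pow(Mul(2, u), -1)) = Mul(Mul(2, u), Mul(Rational(1, 2), Pow(u, -1))) = 1)
Pow(Add(Function('W')(Function('F')(-3)), Function('H')(16)), -1) = Pow(Add(13, 1), -1) = Pow(14, -1) = Rational(1, 14)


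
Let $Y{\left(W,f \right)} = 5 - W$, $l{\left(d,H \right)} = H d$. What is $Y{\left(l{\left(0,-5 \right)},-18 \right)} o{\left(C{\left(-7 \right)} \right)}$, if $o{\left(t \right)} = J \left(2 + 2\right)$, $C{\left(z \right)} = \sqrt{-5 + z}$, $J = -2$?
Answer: $-40$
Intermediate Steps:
$o{\left(t \right)} = -8$ ($o{\left(t \right)} = - 2 \left(2 + 2\right) = \left(-2\right) 4 = -8$)
$Y{\left(l{\left(0,-5 \right)},-18 \right)} o{\left(C{\left(-7 \right)} \right)} = \left(5 - \left(-5\right) 0\right) \left(-8\right) = \left(5 - 0\right) \left(-8\right) = \left(5 + 0\right) \left(-8\right) = 5 \left(-8\right) = -40$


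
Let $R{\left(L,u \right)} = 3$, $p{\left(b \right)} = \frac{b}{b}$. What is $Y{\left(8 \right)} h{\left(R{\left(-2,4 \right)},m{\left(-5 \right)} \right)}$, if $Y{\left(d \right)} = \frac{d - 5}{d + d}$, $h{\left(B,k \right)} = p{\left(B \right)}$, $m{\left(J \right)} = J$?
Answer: $\frac{3}{16} \approx 0.1875$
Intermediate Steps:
$p{\left(b \right)} = 1$
$h{\left(B,k \right)} = 1$
$Y{\left(d \right)} = \frac{-5 + d}{2 d}$
$Y{\left(8 \right)} h{\left(R{\left(-2,4 \right)},m{\left(-5 \right)} \right)} = \frac{-5 + 8}{2 \cdot 8} \cdot 1 = \frac{1}{2} \cdot \frac{1}{8} \cdot 3 \cdot 1 = \frac{3}{16} \cdot 1 = \frac{3}{16}$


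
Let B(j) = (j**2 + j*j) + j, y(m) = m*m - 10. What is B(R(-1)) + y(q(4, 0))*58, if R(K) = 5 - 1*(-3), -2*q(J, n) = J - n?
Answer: -212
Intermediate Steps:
q(J, n) = n/2 - J/2 (q(J, n) = -(J - n)/2 = n/2 - J/2)
R(K) = 8 (R(K) = 5 + 3 = 8)
y(m) = -10 + m**2 (y(m) = m**2 - 10 = -10 + m**2)
B(j) = j + 2*j**2 (B(j) = (j**2 + j**2) + j = 2*j**2 + j = j + 2*j**2)
B(R(-1)) + y(q(4, 0))*58 = 8*(1 + 2*8) + (-10 + ((1/2)*0 - 1/2*4)**2)*58 = 8*(1 + 16) + (-10 + (0 - 2)**2)*58 = 8*17 + (-10 + (-2)**2)*58 = 136 + (-10 + 4)*58 = 136 - 6*58 = 136 - 348 = -212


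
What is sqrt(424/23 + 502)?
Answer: 3*sqrt(30590)/23 ≈ 22.813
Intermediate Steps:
sqrt(424/23 + 502) = sqrt(11970/23) = 3*sqrt(30590)/23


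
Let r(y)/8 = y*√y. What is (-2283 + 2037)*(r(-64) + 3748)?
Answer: -922008 + 1007616*I ≈ -9.2201e+5 + 1.0076e+6*I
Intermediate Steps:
r(y) = 8*y^(3/2) (r(y) = 8*(y*√y) = 8*y^(3/2))
(-2283 + 2037)*(r(-64) + 3748) = (-2283 + 2037)*(8*(-64)^(3/2) + 3748) = -246*(8*(-512*I) + 3748) = -246*(-4096*I + 3748) = -246*(3748 - 4096*I) = -922008 + 1007616*I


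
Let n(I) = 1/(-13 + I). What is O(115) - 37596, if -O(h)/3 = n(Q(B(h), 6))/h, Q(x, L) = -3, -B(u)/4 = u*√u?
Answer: -69176637/1840 ≈ -37596.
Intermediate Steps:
B(u) = -4*u^(3/2) (B(u) = -4*u*√u = -4*u^(3/2))
O(h) = 3/(16*h) (O(h) = -3/((-13 - 3)*h) = -3/((-16)*h) = -(-3)/(16*h) = 3/(16*h))
O(115) - 37596 = (3/16)/115 - 37596 = (3/16)*(1/115) - 37596 = 3/1840 - 37596 = -69176637/1840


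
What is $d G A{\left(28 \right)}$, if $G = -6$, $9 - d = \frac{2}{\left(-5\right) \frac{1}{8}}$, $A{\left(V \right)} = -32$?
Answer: $\frac{11712}{5} \approx 2342.4$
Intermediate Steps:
$d = \frac{61}{5}$ ($d = 9 - \frac{2}{\left(-5\right) \frac{1}{8}} = 9 - \frac{2}{- \frac{5}{8}} = 9 - 2 \left(- \frac{8}{5}\right) = 9 - - \frac{16}{5} = 9 + \frac{16}{5} = \frac{61}{5} \approx 12.2$)
$d G A{\left(28 \right)} = \frac{61}{5} \left(-6\right) \left(-32\right) = \left(- \frac{366}{5}\right) \left(-32\right) = \frac{11712}{5}$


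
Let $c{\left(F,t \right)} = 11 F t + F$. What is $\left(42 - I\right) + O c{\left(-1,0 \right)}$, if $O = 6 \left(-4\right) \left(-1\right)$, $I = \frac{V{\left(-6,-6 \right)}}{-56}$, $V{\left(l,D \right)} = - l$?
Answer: $\frac{507}{28} \approx 18.107$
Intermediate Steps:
$I = - \frac{3}{28}$ ($I = \frac{\left(-1\right) \left(-6\right)}{-56} = 6 \left(- \frac{1}{56}\right) = - \frac{3}{28} \approx -0.10714$)
$c{\left(F,t \right)} = F + 11 F t$ ($c{\left(F,t \right)} = 11 F t + F = F + 11 F t$)
$O = 24$ ($O = \left(-24\right) \left(-1\right) = 24$)
$\left(42 - I\right) + O c{\left(-1,0 \right)} = \left(42 - - \frac{3}{28}\right) + 24 \left(- (1 + 11 \cdot 0)\right) = \left(42 + \frac{3}{28}\right) + 24 \left(- (1 + 0)\right) = \frac{1179}{28} + 24 \left(\left(-1\right) 1\right) = \frac{1179}{28} + 24 \left(-1\right) = \frac{1179}{28} - 24 = \frac{507}{28}$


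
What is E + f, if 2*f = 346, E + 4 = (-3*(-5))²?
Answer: 394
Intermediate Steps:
E = 221 (E = -4 + (-3*(-5))² = -4 + 15² = -4 + 225 = 221)
f = 173 (f = (½)*346 = 173)
E + f = 221 + 173 = 394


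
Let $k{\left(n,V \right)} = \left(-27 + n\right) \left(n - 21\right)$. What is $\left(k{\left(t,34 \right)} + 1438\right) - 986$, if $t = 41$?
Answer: $732$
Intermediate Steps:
$k{\left(n,V \right)} = \left(-27 + n\right) \left(-21 + n\right)$
$\left(k{\left(t,34 \right)} + 1438\right) - 986 = \left(\left(567 + 41^{2} - 1968\right) + 1438\right) - 986 = \left(\left(567 + 1681 - 1968\right) + 1438\right) - 986 = \left(280 + 1438\right) - 986 = 1718 - 986 = 732$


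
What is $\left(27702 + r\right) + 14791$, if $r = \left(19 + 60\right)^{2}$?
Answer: $48734$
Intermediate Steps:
$r = 6241$ ($r = 79^{2} = 6241$)
$\left(27702 + r\right) + 14791 = \left(27702 + 6241\right) + 14791 = 33943 + 14791 = 48734$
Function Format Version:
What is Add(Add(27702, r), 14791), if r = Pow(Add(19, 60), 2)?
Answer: 48734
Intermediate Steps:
r = 6241 (r = Pow(79, 2) = 6241)
Add(Add(27702, r), 14791) = Add(Add(27702, 6241), 14791) = Add(33943, 14791) = 48734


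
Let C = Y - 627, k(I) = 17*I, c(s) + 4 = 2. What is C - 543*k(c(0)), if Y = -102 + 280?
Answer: 18013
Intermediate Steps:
c(s) = -2 (c(s) = -4 + 2 = -2)
Y = 178
C = -449 (C = 178 - 627 = -449)
C - 543*k(c(0)) = -449 - 9231*(-2) = -449 - 543*(-34) = -449 + 18462 = 18013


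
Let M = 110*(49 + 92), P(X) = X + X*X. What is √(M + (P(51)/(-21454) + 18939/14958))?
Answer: √17059431171187370/1048722 ≈ 124.54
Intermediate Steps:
P(X) = X + X²
M = 15510 (M = 110*141 = 15510)
√(M + (P(51)/(-21454) + 18939/14958)) = √(15510 + ((51*(1 + 51))/(-21454) + 18939/14958)) = √(15510 + ((51*52)*(-1/21454) + 18939*(1/14958))) = √(15510 + (2652*(-1/21454) + 6313/4986)) = √(15510 + (-78/631 + 6313/4986)) = √(15510 + 3594595/3146166) = √(48800629255/3146166) = √17059431171187370/1048722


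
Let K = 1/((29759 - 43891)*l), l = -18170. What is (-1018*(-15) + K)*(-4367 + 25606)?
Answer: 83278262974954439/256778440 ≈ 3.2432e+8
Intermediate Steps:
K = 1/256778440 (K = 1/((29759 - 43891)*(-18170)) = -1/18170/(-14132) = -1/14132*(-1/18170) = 1/256778440 ≈ 3.8944e-9)
(-1018*(-15) + K)*(-4367 + 25606) = (-1018*(-15) + 1/256778440)*(-4367 + 25606) = (15270 + 1/256778440)*21239 = (3921006778801/256778440)*21239 = 83278262974954439/256778440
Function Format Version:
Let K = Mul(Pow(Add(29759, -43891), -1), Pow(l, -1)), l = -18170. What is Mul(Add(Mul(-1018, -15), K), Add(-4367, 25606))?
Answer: Rational(83278262974954439, 256778440) ≈ 3.2432e+8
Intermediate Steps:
K = Rational(1, 256778440) (K = Mul(Pow(Add(29759, -43891), -1), Pow(-18170, -1)) = Mul(Pow(-14132, -1), Rational(-1, 18170)) = Mul(Rational(-1, 14132), Rational(-1, 18170)) = Rational(1, 256778440) ≈ 3.8944e-9)
Mul(Add(Mul(-1018, -15), K), Add(-4367, 25606)) = Mul(Add(Mul(-1018, -15), Rational(1, 256778440)), Add(-4367, 25606)) = Mul(Add(15270, Rational(1, 256778440)), 21239) = Mul(Rational(3921006778801, 256778440), 21239) = Rational(83278262974954439, 256778440)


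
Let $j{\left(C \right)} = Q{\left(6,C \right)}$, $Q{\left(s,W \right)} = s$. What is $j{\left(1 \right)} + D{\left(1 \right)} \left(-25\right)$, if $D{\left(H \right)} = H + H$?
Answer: $-44$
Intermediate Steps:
$D{\left(H \right)} = 2 H$
$j{\left(C \right)} = 6$
$j{\left(1 \right)} + D{\left(1 \right)} \left(-25\right) = 6 + 2 \cdot 1 \left(-25\right) = 6 + 2 \left(-25\right) = 6 - 50 = -44$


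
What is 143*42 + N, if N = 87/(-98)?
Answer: 588501/98 ≈ 6005.1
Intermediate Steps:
N = -87/98 (N = 87*(-1/98) = -87/98 ≈ -0.88776)
143*42 + N = 143*42 - 87/98 = 6006 - 87/98 = 588501/98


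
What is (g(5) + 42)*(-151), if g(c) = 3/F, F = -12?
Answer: -25217/4 ≈ -6304.3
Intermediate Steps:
g(c) = -¼ (g(c) = 3/(-12) = 3*(-1/12) = -¼)
(g(5) + 42)*(-151) = (-¼ + 42)*(-151) = (167/4)*(-151) = -25217/4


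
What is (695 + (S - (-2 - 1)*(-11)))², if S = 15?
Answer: 458329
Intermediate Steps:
(695 + (S - (-2 - 1)*(-11)))² = (695 + (15 - (-2 - 1)*(-11)))² = (695 + (15 - 1*(-3)*(-11)))² = (695 + (15 + 3*(-11)))² = (695 + (15 - 33))² = (695 - 18)² = 677² = 458329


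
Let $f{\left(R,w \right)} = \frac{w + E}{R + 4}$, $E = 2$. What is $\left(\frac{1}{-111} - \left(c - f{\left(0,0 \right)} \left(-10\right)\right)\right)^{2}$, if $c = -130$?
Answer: $\frac{192487876}{12321} \approx 15623.0$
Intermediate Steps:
$f{\left(R,w \right)} = \frac{2 + w}{4 + R}$ ($f{\left(R,w \right)} = \frac{w + 2}{R + 4} = \frac{2 + w}{4 + R}$)
$\left(\frac{1}{-111} - \left(c - f{\left(0,0 \right)} \left(-10\right)\right)\right)^{2} = \left(\frac{1}{-111} + \left(\frac{2 + 0}{4 + 0} \left(-10\right) - -130\right)\right)^{2} = \left(- \frac{1}{111} + \left(\frac{1}{4} \cdot 2 \left(-10\right) + 130\right)\right)^{2} = \left(- \frac{1}{111} + \left(\frac{1}{2} \left(-10\right) + 130\right)\right)^{2} = \left(- \frac{1}{111} + \left(-5 + 130\right)\right)^{2} = \left(- \frac{1}{111} + 125\right)^{2} = \left(\frac{13874}{111}\right)^{2} = \frac{192487876}{12321}$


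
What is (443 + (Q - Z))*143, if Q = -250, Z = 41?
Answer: 21736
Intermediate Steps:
(443 + (Q - Z))*143 = (443 + (-250 - 1*41))*143 = (443 + (-250 - 41))*143 = (443 - 291)*143 = 152*143 = 21736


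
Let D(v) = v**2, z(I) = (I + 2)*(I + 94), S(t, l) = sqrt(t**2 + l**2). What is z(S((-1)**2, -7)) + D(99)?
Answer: 10039 + 480*sqrt(2) ≈ 10718.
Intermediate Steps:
S(t, l) = sqrt(l**2 + t**2)
z(I) = (2 + I)*(94 + I)
z(S((-1)**2, -7)) + D(99) = (188 + (sqrt((-7)**2 + ((-1)**2)**2))**2 + 96*sqrt((-7)**2 + ((-1)**2)**2)) + 99**2 = (188 + (sqrt(49 + 1**2))**2 + 96*sqrt(49 + 1**2)) + 9801 = (188 + (sqrt(49 + 1))**2 + 96*sqrt(49 + 1)) + 9801 = (188 + (sqrt(50))**2 + 96*sqrt(50)) + 9801 = (188 + (5*sqrt(2))**2 + 96*(5*sqrt(2))) + 9801 = (188 + 50 + 480*sqrt(2)) + 9801 = (238 + 480*sqrt(2)) + 9801 = 10039 + 480*sqrt(2)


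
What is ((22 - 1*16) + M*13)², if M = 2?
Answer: 1024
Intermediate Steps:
((22 - 1*16) + M*13)² = ((22 - 1*16) + 2*13)² = ((22 - 16) + 26)² = (6 + 26)² = 32² = 1024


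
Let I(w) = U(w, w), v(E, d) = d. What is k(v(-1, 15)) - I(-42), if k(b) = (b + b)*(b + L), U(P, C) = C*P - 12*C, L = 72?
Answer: 342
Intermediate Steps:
U(P, C) = -12*C + C*P
k(b) = 2*b*(72 + b) (k(b) = (b + b)*(b + 72) = (2*b)*(72 + b) = 2*b*(72 + b))
I(w) = w*(-12 + w)
k(v(-1, 15)) - I(-42) = 2*15*(72 + 15) - (-42)*(-12 - 42) = 2*15*87 - (-42)*(-54) = 2610 - 1*2268 = 2610 - 2268 = 342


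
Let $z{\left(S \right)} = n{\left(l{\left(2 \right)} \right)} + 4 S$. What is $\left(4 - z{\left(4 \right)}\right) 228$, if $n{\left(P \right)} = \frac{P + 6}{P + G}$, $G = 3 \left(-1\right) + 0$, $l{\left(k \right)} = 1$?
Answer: $-1938$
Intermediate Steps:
$G = -3$ ($G = -3 + 0 = -3$)
$n{\left(P \right)} = \frac{6 + P}{-3 + P}$ ($n{\left(P \right)} = \frac{P + 6}{P - 3} = \frac{6 + P}{-3 + P}$)
$z{\left(S \right)} = - \frac{7}{2} + 4 S$ ($z{\left(S \right)} = \frac{6 + 1}{-3 + 1} + 4 S = \frac{1}{-2} \cdot 7 + 4 S = \left(- \frac{1}{2}\right) 7 + 4 S = - \frac{7}{2} + 4 S$)
$\left(4 - z{\left(4 \right)}\right) 228 = \left(4 - \left(- \frac{7}{2} + 4 \cdot 4\right)\right) 228 = \left(4 - \left(- \frac{7}{2} + 16\right)\right) 228 = \left(4 - \frac{25}{2}\right) 228 = \left(- \frac{17}{2}\right) 228 = -1938$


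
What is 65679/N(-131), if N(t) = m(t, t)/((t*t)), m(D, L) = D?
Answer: -8603949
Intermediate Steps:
N(t) = 1/t (N(t) = t/((t*t)) = t/(t²) = t/t² = 1/t)
65679/N(-131) = 65679/(1/(-131)) = 65679/(-1/131) = 65679*(-131) = -8603949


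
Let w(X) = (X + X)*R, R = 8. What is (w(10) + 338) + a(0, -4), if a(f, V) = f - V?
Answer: 502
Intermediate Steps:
w(X) = 16*X (w(X) = (X + X)*8 = (2*X)*8 = 16*X)
(w(10) + 338) + a(0, -4) = (16*10 + 338) + (0 - 1*(-4)) = (160 + 338) + (0 + 4) = 498 + 4 = 502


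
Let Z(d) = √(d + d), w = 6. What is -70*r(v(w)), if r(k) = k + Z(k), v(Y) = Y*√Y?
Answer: -420*√6 - 140*2^(¼)*3^(¾) ≈ -1408.3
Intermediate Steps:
Z(d) = √2*√d (Z(d) = √(2*d) = √2*√d)
v(Y) = Y^(3/2)
r(k) = k + √2*√k
-70*r(v(w)) = -70*(6^(3/2) + √2*√(6^(3/2))) = -70*(6*√6 + √2*√(6*√6)) = -70*(6*√6 + √2*6^(¾)) = -70*(6*√6 + 2*2^(¼)*3^(¾)) = -420*√6 - 140*2^(¼)*3^(¾)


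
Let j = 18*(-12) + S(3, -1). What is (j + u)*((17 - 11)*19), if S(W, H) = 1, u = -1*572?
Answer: -89718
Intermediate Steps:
u = -572
j = -215 (j = 18*(-12) + 1 = -216 + 1 = -215)
(j + u)*((17 - 11)*19) = (-215 - 572)*((17 - 11)*19) = -4722*19 = -787*114 = -89718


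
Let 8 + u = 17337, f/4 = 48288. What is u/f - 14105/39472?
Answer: -127524917/476505984 ≈ -0.26762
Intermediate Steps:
f = 193152 (f = 4*48288 = 193152)
u = 17329 (u = -8 + 17337 = 17329)
u/f - 14105/39472 = 17329/193152 - 14105/39472 = -127524917/476505984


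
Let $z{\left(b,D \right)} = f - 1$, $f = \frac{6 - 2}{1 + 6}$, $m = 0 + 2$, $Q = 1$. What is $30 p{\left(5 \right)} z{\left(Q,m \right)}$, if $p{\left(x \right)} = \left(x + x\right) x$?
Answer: $- \frac{4500}{7} \approx -642.86$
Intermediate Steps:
$p{\left(x \right)} = 2 x^{2}$ ($p{\left(x \right)} = 2 x x = 2 x^{2}$)
$m = 2$
$f = \frac{4}{7} \approx 0.57143$
$z{\left(b,D \right)} = - \frac{3}{7}$ ($z{\left(b,D \right)} = \frac{4}{7} - 1 = - \frac{3}{7}$)
$30 p{\left(5 \right)} z{\left(Q,m \right)} = 30 \cdot 2 \cdot 5^{2} \left(- \frac{3}{7}\right) = 30 \cdot 2 \cdot 25 \left(- \frac{3}{7}\right) = 30 \cdot 50 \left(- \frac{3}{7}\right) = 1500 \left(- \frac{3}{7}\right) = - \frac{4500}{7}$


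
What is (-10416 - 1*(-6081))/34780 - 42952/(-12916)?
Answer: 71893985/22460924 ≈ 3.2008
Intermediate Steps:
(-10416 - 1*(-6081))/34780 - 42952/(-12916) = (-10416 + 6081)*(1/34780) - 42952*(-1/12916) = -4335*1/34780 + 10738/3229 = -867/6956 + 10738/3229 = 71893985/22460924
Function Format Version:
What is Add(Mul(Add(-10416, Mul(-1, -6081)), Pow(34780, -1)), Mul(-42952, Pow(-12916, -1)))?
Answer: Rational(71893985, 22460924) ≈ 3.2008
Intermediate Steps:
Add(Mul(Add(-10416, Mul(-1, -6081)), Pow(34780, -1)), Mul(-42952, Pow(-12916, -1))) = Add(Mul(Add(-10416, 6081), Rational(1, 34780)), Mul(-42952, Rational(-1, 12916))) = Add(Mul(-4335, Rational(1, 34780)), Rational(10738, 3229)) = Add(Rational(-867, 6956), Rational(10738, 3229)) = Rational(71893985, 22460924)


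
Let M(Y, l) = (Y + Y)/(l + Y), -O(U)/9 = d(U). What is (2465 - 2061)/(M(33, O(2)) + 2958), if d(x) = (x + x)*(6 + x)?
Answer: 8585/62852 ≈ 0.13659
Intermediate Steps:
d(x) = 2*x*(6 + x) (d(x) = (2*x)*(6 + x) = 2*x*(6 + x))
O(U) = -18*U*(6 + U)
M(Y, l) = 2*Y/(Y + l) (M(Y, l) = (2*Y)/(Y + l) = 2*Y/(Y + l))
(2465 - 2061)/(M(33, O(2)) + 2958) = (2465 - 2061)/(2*33/(33 - 18*2*(6 + 2)) + 2958) = 404/(2*33/(33 - 18*2*8) + 2958) = 404/(2*33/(33 - 288) + 2958) = 404/(2*33/(-255) + 2958) = 404/(2*33*(-1/255) + 2958) = 404/(-22/85 + 2958) = 404/(251408/85) = 404*(85/251408) = 8585/62852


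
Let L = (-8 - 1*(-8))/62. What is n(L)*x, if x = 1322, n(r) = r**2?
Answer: 0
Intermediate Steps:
L = 0 (L = (-8 + 8)*(1/62) = 0*(1/62) = 0)
n(L)*x = 0**2*1322 = 0*1322 = 0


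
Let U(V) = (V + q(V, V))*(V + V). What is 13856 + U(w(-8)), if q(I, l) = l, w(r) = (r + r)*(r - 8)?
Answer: 276000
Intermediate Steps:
w(r) = 2*r*(-8 + r) (w(r) = (2*r)*(-8 + r) = 2*r*(-8 + r))
U(V) = 4*V² (U(V) = (V + V)*(V + V) = (2*V)*(2*V) = 4*V²)
13856 + U(w(-8)) = 13856 + 4*(2*(-8)*(-8 - 8))² = 13856 + 4*(2*(-8)*(-16))² = 13856 + 4*256² = 13856 + 4*65536 = 13856 + 262144 = 276000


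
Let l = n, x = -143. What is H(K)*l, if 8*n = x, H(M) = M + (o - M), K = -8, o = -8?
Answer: 143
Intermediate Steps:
H(M) = -8 (H(M) = M + (-8 - M) = -8)
n = -143/8 (n = (1/8)*(-143) = -143/8 ≈ -17.875)
l = -143/8 ≈ -17.875
H(K)*l = -8*(-143/8) = 143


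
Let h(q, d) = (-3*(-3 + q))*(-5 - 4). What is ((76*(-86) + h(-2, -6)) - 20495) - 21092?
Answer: -48258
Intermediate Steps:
h(q, d) = -81 + 27*q (h(q, d) = (9 - 3*q)*(-9) = -81 + 27*q)
((76*(-86) + h(-2, -6)) - 20495) - 21092 = ((76*(-86) + (-81 + 27*(-2))) - 20495) - 21092 = ((-6536 + (-81 - 54)) - 20495) - 21092 = ((-6536 - 135) - 20495) - 21092 = (-6671 - 20495) - 21092 = -27166 - 21092 = -48258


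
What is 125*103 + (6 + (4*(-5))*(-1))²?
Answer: 13551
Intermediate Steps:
125*103 + (6 + (4*(-5))*(-1))² = 12875 + (6 - 20*(-1))² = 12875 + (6 + 20)² = 12875 + 26² = 12875 + 676 = 13551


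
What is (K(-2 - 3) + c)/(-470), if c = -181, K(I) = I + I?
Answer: 191/470 ≈ 0.40638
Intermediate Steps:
K(I) = 2*I
(K(-2 - 3) + c)/(-470) = (2*(-2 - 3) - 181)/(-470) = (2*(-5) - 181)*(-1/470) = (-10 - 181)*(-1/470) = -191*(-1/470) = 191/470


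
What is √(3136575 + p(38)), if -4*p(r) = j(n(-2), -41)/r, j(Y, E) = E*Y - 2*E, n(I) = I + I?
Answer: √4529211963/38 ≈ 1771.0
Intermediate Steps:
n(I) = 2*I
j(Y, E) = -2*E + E*Y
p(r) = -123/(2*r) (p(r) = -(-41*(-2 + 2*(-2)))/(4*r) = -(-41*(-2 - 4))/(4*r) = -(-41*(-6))/(4*r) = -123/(2*r))
√(3136575 + p(38)) = √(3136575 - 123/2/38) = √(3136575 - 123/2*1/38) = √(3136575 - 123/76) = √(238379577/76) = √4529211963/38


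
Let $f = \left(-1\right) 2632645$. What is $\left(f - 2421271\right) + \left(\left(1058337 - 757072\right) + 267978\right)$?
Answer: $-4484673$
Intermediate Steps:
$f = -2632645$
$\left(f - 2421271\right) + \left(\left(1058337 - 757072\right) + 267978\right) = \left(-2632645 - 2421271\right) + \left(\left(1058337 - 757072\right) + 267978\right) = -5053916 + \left(301265 + 267978\right) = -5053916 + 569243 = -4484673$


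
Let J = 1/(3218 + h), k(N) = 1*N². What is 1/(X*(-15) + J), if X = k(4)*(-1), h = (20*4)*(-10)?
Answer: 2418/580321 ≈ 0.0041667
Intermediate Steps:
h = -800 (h = 80*(-10) = -800)
k(N) = N²
X = -16 (X = 4²*(-1) = 16*(-1) = -16)
J = 1/2418 (J = 1/(3218 - 800) = 1/2418 ≈ 0.00041356)
1/(X*(-15) + J) = 1/(-16*(-15) + 1/2418) = 1/(240 + 1/2418) = 1/(580321/2418) = 2418/580321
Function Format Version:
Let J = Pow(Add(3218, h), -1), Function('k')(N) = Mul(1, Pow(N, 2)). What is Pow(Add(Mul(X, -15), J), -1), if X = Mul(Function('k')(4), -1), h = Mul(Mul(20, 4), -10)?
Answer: Rational(2418, 580321) ≈ 0.0041667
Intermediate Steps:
h = -800 (h = Mul(80, -10) = -800)
Function('k')(N) = Pow(N, 2)
X = -16 (X = Mul(Pow(4, 2), -1) = Mul(16, -1) = -16)
J = Rational(1, 2418) (J = Pow(Add(3218, -800), -1) = Pow(2418, -1) = Rational(1, 2418) ≈ 0.00041356)
Pow(Add(Mul(X, -15), J), -1) = Pow(Add(Mul(-16, -15), Rational(1, 2418)), -1) = Pow(Add(240, Rational(1, 2418)), -1) = Pow(Rational(580321, 2418), -1) = Rational(2418, 580321)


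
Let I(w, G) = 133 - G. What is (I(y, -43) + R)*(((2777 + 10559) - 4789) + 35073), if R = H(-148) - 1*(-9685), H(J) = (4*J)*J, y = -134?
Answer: 4251946740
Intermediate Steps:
H(J) = 4*J²
R = 97301 (R = 4*(-148)² - 1*(-9685) = 4*21904 + 9685 = 87616 + 9685 = 97301)
(I(y, -43) + R)*(((2777 + 10559) - 4789) + 35073) = ((133 - 1*(-43)) + 97301)*(((2777 + 10559) - 4789) + 35073) = ((133 + 43) + 97301)*((13336 - 4789) + 35073) = (176 + 97301)*(8547 + 35073) = 97477*43620 = 4251946740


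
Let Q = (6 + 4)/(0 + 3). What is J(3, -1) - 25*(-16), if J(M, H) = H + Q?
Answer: 1207/3 ≈ 402.33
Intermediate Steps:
Q = 10/3 ≈ 3.3333
J(M, H) = 10/3 + H (J(M, H) = H + 10/3 = 10/3 + H)
J(3, -1) - 25*(-16) = (10/3 - 1) - 25*(-16) = 7/3 + 400 = 1207/3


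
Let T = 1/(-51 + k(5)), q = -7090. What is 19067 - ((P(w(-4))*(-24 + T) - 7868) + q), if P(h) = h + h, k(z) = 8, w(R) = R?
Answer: 1454811/43 ≈ 33833.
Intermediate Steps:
P(h) = 2*h
T = -1/43 (T = 1/(-51 + 8) = 1/(-43) = -1/43 ≈ -0.023256)
19067 - ((P(w(-4))*(-24 + T) - 7868) + q) = 19067 - (((2*(-4))*(-24 - 1/43) - 7868) - 7090) = 19067 - ((-8*(-1033/43) - 7868) - 7090) = 19067 - ((8264/43 - 7868) - 7090) = 19067 - (-330060/43 - 7090) = 19067 - 1*(-634930/43) = 19067 + 634930/43 = 1454811/43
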